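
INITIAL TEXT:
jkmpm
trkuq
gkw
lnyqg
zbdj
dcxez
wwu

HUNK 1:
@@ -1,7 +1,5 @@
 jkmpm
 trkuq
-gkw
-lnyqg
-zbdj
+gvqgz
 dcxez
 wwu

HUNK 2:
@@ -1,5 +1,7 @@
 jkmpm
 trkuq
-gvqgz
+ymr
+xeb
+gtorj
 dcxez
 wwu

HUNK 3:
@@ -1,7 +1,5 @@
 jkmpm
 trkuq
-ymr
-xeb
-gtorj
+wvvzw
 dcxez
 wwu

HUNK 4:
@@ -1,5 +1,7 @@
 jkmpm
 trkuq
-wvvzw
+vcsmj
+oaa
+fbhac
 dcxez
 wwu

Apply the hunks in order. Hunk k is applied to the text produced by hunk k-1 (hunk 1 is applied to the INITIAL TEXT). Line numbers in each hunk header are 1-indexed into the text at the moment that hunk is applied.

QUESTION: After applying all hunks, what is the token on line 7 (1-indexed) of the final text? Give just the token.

Hunk 1: at line 1 remove [gkw,lnyqg,zbdj] add [gvqgz] -> 5 lines: jkmpm trkuq gvqgz dcxez wwu
Hunk 2: at line 1 remove [gvqgz] add [ymr,xeb,gtorj] -> 7 lines: jkmpm trkuq ymr xeb gtorj dcxez wwu
Hunk 3: at line 1 remove [ymr,xeb,gtorj] add [wvvzw] -> 5 lines: jkmpm trkuq wvvzw dcxez wwu
Hunk 4: at line 1 remove [wvvzw] add [vcsmj,oaa,fbhac] -> 7 lines: jkmpm trkuq vcsmj oaa fbhac dcxez wwu
Final line 7: wwu

Answer: wwu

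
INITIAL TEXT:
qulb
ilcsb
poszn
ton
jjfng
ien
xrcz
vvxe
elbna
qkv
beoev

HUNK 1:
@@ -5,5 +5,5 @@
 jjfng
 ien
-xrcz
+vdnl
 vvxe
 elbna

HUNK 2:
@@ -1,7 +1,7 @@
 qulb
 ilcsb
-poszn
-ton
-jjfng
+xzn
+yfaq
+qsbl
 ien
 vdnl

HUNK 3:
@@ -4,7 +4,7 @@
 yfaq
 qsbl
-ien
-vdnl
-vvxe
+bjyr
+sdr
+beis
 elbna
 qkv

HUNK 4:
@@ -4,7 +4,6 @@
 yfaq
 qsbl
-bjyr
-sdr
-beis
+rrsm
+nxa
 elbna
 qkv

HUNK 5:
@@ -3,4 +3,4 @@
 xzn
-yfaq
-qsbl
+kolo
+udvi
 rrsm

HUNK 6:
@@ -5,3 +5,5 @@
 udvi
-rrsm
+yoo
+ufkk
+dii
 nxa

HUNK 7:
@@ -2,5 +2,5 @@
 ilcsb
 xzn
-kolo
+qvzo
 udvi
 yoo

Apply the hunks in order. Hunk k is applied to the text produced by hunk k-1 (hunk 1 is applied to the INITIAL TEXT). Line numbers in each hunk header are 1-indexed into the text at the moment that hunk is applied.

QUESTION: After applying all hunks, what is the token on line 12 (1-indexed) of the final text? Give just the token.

Hunk 1: at line 5 remove [xrcz] add [vdnl] -> 11 lines: qulb ilcsb poszn ton jjfng ien vdnl vvxe elbna qkv beoev
Hunk 2: at line 1 remove [poszn,ton,jjfng] add [xzn,yfaq,qsbl] -> 11 lines: qulb ilcsb xzn yfaq qsbl ien vdnl vvxe elbna qkv beoev
Hunk 3: at line 4 remove [ien,vdnl,vvxe] add [bjyr,sdr,beis] -> 11 lines: qulb ilcsb xzn yfaq qsbl bjyr sdr beis elbna qkv beoev
Hunk 4: at line 4 remove [bjyr,sdr,beis] add [rrsm,nxa] -> 10 lines: qulb ilcsb xzn yfaq qsbl rrsm nxa elbna qkv beoev
Hunk 5: at line 3 remove [yfaq,qsbl] add [kolo,udvi] -> 10 lines: qulb ilcsb xzn kolo udvi rrsm nxa elbna qkv beoev
Hunk 6: at line 5 remove [rrsm] add [yoo,ufkk,dii] -> 12 lines: qulb ilcsb xzn kolo udvi yoo ufkk dii nxa elbna qkv beoev
Hunk 7: at line 2 remove [kolo] add [qvzo] -> 12 lines: qulb ilcsb xzn qvzo udvi yoo ufkk dii nxa elbna qkv beoev
Final line 12: beoev

Answer: beoev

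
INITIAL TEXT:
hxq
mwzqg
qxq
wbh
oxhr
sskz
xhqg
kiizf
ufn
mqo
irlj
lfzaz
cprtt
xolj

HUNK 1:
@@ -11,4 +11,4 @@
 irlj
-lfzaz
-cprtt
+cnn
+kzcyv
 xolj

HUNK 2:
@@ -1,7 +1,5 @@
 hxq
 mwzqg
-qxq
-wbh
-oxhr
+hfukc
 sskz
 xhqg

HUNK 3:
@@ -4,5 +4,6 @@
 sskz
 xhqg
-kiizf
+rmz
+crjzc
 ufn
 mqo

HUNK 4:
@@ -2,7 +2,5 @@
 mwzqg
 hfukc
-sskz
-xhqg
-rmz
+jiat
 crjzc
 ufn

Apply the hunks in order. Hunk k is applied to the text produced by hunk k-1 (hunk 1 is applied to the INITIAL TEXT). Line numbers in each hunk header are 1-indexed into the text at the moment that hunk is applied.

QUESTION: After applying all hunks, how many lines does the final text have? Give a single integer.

Hunk 1: at line 11 remove [lfzaz,cprtt] add [cnn,kzcyv] -> 14 lines: hxq mwzqg qxq wbh oxhr sskz xhqg kiizf ufn mqo irlj cnn kzcyv xolj
Hunk 2: at line 1 remove [qxq,wbh,oxhr] add [hfukc] -> 12 lines: hxq mwzqg hfukc sskz xhqg kiizf ufn mqo irlj cnn kzcyv xolj
Hunk 3: at line 4 remove [kiizf] add [rmz,crjzc] -> 13 lines: hxq mwzqg hfukc sskz xhqg rmz crjzc ufn mqo irlj cnn kzcyv xolj
Hunk 4: at line 2 remove [sskz,xhqg,rmz] add [jiat] -> 11 lines: hxq mwzqg hfukc jiat crjzc ufn mqo irlj cnn kzcyv xolj
Final line count: 11

Answer: 11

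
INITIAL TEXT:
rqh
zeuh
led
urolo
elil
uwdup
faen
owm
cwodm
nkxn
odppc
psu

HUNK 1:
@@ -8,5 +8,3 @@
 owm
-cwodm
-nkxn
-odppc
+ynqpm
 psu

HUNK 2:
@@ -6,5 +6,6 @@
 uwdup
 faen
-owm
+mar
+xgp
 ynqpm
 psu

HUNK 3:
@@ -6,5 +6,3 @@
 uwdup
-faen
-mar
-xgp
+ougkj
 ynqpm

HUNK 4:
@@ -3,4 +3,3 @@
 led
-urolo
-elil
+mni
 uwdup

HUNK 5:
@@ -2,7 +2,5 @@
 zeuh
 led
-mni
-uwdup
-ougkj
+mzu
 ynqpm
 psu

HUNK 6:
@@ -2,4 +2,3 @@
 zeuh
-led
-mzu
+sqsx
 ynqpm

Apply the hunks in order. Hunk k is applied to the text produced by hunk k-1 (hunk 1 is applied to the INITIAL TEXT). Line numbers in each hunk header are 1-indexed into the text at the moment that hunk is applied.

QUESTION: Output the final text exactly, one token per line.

Answer: rqh
zeuh
sqsx
ynqpm
psu

Derivation:
Hunk 1: at line 8 remove [cwodm,nkxn,odppc] add [ynqpm] -> 10 lines: rqh zeuh led urolo elil uwdup faen owm ynqpm psu
Hunk 2: at line 6 remove [owm] add [mar,xgp] -> 11 lines: rqh zeuh led urolo elil uwdup faen mar xgp ynqpm psu
Hunk 3: at line 6 remove [faen,mar,xgp] add [ougkj] -> 9 lines: rqh zeuh led urolo elil uwdup ougkj ynqpm psu
Hunk 4: at line 3 remove [urolo,elil] add [mni] -> 8 lines: rqh zeuh led mni uwdup ougkj ynqpm psu
Hunk 5: at line 2 remove [mni,uwdup,ougkj] add [mzu] -> 6 lines: rqh zeuh led mzu ynqpm psu
Hunk 6: at line 2 remove [led,mzu] add [sqsx] -> 5 lines: rqh zeuh sqsx ynqpm psu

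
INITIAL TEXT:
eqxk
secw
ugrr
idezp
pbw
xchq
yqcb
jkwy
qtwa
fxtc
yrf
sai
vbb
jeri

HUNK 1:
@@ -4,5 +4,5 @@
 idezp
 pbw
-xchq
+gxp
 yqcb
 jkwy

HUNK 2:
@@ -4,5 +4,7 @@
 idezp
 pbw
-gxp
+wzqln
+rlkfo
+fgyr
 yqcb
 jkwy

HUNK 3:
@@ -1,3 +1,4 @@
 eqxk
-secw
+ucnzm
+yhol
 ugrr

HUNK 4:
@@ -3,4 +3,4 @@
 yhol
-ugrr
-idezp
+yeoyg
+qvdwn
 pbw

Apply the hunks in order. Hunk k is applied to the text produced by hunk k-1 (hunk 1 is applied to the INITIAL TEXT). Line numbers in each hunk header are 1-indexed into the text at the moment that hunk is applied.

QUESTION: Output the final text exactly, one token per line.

Hunk 1: at line 4 remove [xchq] add [gxp] -> 14 lines: eqxk secw ugrr idezp pbw gxp yqcb jkwy qtwa fxtc yrf sai vbb jeri
Hunk 2: at line 4 remove [gxp] add [wzqln,rlkfo,fgyr] -> 16 lines: eqxk secw ugrr idezp pbw wzqln rlkfo fgyr yqcb jkwy qtwa fxtc yrf sai vbb jeri
Hunk 3: at line 1 remove [secw] add [ucnzm,yhol] -> 17 lines: eqxk ucnzm yhol ugrr idezp pbw wzqln rlkfo fgyr yqcb jkwy qtwa fxtc yrf sai vbb jeri
Hunk 4: at line 3 remove [ugrr,idezp] add [yeoyg,qvdwn] -> 17 lines: eqxk ucnzm yhol yeoyg qvdwn pbw wzqln rlkfo fgyr yqcb jkwy qtwa fxtc yrf sai vbb jeri

Answer: eqxk
ucnzm
yhol
yeoyg
qvdwn
pbw
wzqln
rlkfo
fgyr
yqcb
jkwy
qtwa
fxtc
yrf
sai
vbb
jeri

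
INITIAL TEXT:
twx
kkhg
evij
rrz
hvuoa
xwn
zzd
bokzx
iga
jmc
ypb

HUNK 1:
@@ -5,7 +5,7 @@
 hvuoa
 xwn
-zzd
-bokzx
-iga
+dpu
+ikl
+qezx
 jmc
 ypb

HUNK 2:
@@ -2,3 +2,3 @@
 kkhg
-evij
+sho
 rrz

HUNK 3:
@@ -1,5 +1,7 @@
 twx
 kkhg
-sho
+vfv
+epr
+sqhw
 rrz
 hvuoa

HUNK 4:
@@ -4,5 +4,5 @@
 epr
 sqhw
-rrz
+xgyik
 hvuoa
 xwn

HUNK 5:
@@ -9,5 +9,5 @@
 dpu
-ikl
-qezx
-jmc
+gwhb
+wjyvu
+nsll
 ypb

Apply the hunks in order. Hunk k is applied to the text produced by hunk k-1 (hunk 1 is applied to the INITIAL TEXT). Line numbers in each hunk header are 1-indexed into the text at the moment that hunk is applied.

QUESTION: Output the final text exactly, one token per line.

Hunk 1: at line 5 remove [zzd,bokzx,iga] add [dpu,ikl,qezx] -> 11 lines: twx kkhg evij rrz hvuoa xwn dpu ikl qezx jmc ypb
Hunk 2: at line 2 remove [evij] add [sho] -> 11 lines: twx kkhg sho rrz hvuoa xwn dpu ikl qezx jmc ypb
Hunk 3: at line 1 remove [sho] add [vfv,epr,sqhw] -> 13 lines: twx kkhg vfv epr sqhw rrz hvuoa xwn dpu ikl qezx jmc ypb
Hunk 4: at line 4 remove [rrz] add [xgyik] -> 13 lines: twx kkhg vfv epr sqhw xgyik hvuoa xwn dpu ikl qezx jmc ypb
Hunk 5: at line 9 remove [ikl,qezx,jmc] add [gwhb,wjyvu,nsll] -> 13 lines: twx kkhg vfv epr sqhw xgyik hvuoa xwn dpu gwhb wjyvu nsll ypb

Answer: twx
kkhg
vfv
epr
sqhw
xgyik
hvuoa
xwn
dpu
gwhb
wjyvu
nsll
ypb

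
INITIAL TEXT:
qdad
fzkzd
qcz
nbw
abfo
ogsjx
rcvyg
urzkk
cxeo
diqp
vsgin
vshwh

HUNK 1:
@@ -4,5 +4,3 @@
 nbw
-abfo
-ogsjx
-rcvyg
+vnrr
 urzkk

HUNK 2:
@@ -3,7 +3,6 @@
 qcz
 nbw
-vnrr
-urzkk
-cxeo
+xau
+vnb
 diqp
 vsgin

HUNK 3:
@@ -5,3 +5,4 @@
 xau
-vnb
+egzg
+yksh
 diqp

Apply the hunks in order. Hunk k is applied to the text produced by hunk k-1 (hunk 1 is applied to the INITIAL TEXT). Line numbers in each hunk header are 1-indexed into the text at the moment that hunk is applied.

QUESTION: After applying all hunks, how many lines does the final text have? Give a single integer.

Hunk 1: at line 4 remove [abfo,ogsjx,rcvyg] add [vnrr] -> 10 lines: qdad fzkzd qcz nbw vnrr urzkk cxeo diqp vsgin vshwh
Hunk 2: at line 3 remove [vnrr,urzkk,cxeo] add [xau,vnb] -> 9 lines: qdad fzkzd qcz nbw xau vnb diqp vsgin vshwh
Hunk 3: at line 5 remove [vnb] add [egzg,yksh] -> 10 lines: qdad fzkzd qcz nbw xau egzg yksh diqp vsgin vshwh
Final line count: 10

Answer: 10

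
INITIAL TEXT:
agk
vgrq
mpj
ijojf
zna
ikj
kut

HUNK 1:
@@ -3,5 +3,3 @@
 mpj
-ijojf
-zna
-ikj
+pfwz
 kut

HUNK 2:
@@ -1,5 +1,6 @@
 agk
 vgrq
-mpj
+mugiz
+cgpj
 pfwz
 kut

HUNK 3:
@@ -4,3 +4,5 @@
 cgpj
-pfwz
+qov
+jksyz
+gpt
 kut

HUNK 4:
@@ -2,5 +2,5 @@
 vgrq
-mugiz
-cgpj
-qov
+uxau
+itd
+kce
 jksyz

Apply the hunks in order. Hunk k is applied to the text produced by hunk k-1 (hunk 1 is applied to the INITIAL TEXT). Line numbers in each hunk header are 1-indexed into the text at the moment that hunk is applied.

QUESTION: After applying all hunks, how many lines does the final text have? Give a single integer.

Hunk 1: at line 3 remove [ijojf,zna,ikj] add [pfwz] -> 5 lines: agk vgrq mpj pfwz kut
Hunk 2: at line 1 remove [mpj] add [mugiz,cgpj] -> 6 lines: agk vgrq mugiz cgpj pfwz kut
Hunk 3: at line 4 remove [pfwz] add [qov,jksyz,gpt] -> 8 lines: agk vgrq mugiz cgpj qov jksyz gpt kut
Hunk 4: at line 2 remove [mugiz,cgpj,qov] add [uxau,itd,kce] -> 8 lines: agk vgrq uxau itd kce jksyz gpt kut
Final line count: 8

Answer: 8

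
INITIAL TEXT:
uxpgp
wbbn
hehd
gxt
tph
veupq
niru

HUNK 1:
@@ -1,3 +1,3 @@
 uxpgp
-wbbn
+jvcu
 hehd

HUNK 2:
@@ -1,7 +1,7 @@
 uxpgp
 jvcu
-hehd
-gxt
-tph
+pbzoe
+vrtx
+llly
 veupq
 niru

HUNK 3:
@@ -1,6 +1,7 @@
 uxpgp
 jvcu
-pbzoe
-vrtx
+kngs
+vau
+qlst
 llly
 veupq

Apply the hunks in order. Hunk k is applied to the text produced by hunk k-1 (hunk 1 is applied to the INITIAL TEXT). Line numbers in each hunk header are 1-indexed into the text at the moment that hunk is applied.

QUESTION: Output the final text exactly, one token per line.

Hunk 1: at line 1 remove [wbbn] add [jvcu] -> 7 lines: uxpgp jvcu hehd gxt tph veupq niru
Hunk 2: at line 1 remove [hehd,gxt,tph] add [pbzoe,vrtx,llly] -> 7 lines: uxpgp jvcu pbzoe vrtx llly veupq niru
Hunk 3: at line 1 remove [pbzoe,vrtx] add [kngs,vau,qlst] -> 8 lines: uxpgp jvcu kngs vau qlst llly veupq niru

Answer: uxpgp
jvcu
kngs
vau
qlst
llly
veupq
niru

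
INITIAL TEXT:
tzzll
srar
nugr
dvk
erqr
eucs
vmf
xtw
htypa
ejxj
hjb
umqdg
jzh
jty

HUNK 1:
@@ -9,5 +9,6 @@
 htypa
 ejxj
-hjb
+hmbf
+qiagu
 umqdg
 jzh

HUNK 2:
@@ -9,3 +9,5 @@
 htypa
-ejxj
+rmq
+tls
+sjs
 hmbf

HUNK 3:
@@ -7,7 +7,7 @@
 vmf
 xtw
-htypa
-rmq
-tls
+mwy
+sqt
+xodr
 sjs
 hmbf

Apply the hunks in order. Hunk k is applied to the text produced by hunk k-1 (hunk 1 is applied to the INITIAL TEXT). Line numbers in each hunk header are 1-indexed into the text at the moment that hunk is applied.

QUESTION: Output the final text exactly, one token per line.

Hunk 1: at line 9 remove [hjb] add [hmbf,qiagu] -> 15 lines: tzzll srar nugr dvk erqr eucs vmf xtw htypa ejxj hmbf qiagu umqdg jzh jty
Hunk 2: at line 9 remove [ejxj] add [rmq,tls,sjs] -> 17 lines: tzzll srar nugr dvk erqr eucs vmf xtw htypa rmq tls sjs hmbf qiagu umqdg jzh jty
Hunk 3: at line 7 remove [htypa,rmq,tls] add [mwy,sqt,xodr] -> 17 lines: tzzll srar nugr dvk erqr eucs vmf xtw mwy sqt xodr sjs hmbf qiagu umqdg jzh jty

Answer: tzzll
srar
nugr
dvk
erqr
eucs
vmf
xtw
mwy
sqt
xodr
sjs
hmbf
qiagu
umqdg
jzh
jty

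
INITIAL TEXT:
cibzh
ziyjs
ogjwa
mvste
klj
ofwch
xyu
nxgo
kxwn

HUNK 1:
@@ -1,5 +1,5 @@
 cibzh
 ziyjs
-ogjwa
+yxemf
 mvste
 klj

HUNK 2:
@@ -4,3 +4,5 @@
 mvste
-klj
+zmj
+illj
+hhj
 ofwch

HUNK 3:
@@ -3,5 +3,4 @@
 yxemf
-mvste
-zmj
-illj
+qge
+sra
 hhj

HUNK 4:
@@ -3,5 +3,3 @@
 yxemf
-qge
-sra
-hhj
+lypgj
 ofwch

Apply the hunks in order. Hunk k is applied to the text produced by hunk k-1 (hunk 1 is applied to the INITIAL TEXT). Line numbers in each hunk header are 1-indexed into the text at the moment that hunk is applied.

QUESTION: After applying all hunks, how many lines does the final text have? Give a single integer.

Answer: 8

Derivation:
Hunk 1: at line 1 remove [ogjwa] add [yxemf] -> 9 lines: cibzh ziyjs yxemf mvste klj ofwch xyu nxgo kxwn
Hunk 2: at line 4 remove [klj] add [zmj,illj,hhj] -> 11 lines: cibzh ziyjs yxemf mvste zmj illj hhj ofwch xyu nxgo kxwn
Hunk 3: at line 3 remove [mvste,zmj,illj] add [qge,sra] -> 10 lines: cibzh ziyjs yxemf qge sra hhj ofwch xyu nxgo kxwn
Hunk 4: at line 3 remove [qge,sra,hhj] add [lypgj] -> 8 lines: cibzh ziyjs yxemf lypgj ofwch xyu nxgo kxwn
Final line count: 8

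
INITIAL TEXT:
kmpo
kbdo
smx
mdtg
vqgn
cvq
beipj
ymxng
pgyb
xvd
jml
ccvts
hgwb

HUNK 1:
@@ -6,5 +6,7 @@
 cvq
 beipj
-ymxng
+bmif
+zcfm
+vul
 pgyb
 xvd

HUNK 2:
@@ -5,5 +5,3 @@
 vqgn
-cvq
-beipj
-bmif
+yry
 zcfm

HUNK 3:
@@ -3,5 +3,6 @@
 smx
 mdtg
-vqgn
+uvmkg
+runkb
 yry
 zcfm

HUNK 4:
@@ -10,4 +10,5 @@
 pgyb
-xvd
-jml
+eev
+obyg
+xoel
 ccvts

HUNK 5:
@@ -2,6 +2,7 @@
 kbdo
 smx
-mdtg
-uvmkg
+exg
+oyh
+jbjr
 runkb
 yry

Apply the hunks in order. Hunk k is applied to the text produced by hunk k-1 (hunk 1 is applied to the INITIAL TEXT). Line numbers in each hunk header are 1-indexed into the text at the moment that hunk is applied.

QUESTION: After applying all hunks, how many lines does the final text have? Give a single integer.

Hunk 1: at line 6 remove [ymxng] add [bmif,zcfm,vul] -> 15 lines: kmpo kbdo smx mdtg vqgn cvq beipj bmif zcfm vul pgyb xvd jml ccvts hgwb
Hunk 2: at line 5 remove [cvq,beipj,bmif] add [yry] -> 13 lines: kmpo kbdo smx mdtg vqgn yry zcfm vul pgyb xvd jml ccvts hgwb
Hunk 3: at line 3 remove [vqgn] add [uvmkg,runkb] -> 14 lines: kmpo kbdo smx mdtg uvmkg runkb yry zcfm vul pgyb xvd jml ccvts hgwb
Hunk 4: at line 10 remove [xvd,jml] add [eev,obyg,xoel] -> 15 lines: kmpo kbdo smx mdtg uvmkg runkb yry zcfm vul pgyb eev obyg xoel ccvts hgwb
Hunk 5: at line 2 remove [mdtg,uvmkg] add [exg,oyh,jbjr] -> 16 lines: kmpo kbdo smx exg oyh jbjr runkb yry zcfm vul pgyb eev obyg xoel ccvts hgwb
Final line count: 16

Answer: 16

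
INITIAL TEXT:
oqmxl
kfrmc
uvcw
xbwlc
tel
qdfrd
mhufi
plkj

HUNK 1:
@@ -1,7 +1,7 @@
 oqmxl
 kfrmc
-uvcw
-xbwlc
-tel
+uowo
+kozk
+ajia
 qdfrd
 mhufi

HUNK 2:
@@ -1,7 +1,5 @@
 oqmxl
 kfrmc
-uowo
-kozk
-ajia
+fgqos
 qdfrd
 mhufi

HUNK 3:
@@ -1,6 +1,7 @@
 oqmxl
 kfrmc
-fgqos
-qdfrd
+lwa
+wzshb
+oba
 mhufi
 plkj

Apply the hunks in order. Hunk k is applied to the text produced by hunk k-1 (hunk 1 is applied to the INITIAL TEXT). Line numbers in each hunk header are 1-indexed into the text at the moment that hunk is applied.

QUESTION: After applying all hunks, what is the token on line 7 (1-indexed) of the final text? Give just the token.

Answer: plkj

Derivation:
Hunk 1: at line 1 remove [uvcw,xbwlc,tel] add [uowo,kozk,ajia] -> 8 lines: oqmxl kfrmc uowo kozk ajia qdfrd mhufi plkj
Hunk 2: at line 1 remove [uowo,kozk,ajia] add [fgqos] -> 6 lines: oqmxl kfrmc fgqos qdfrd mhufi plkj
Hunk 3: at line 1 remove [fgqos,qdfrd] add [lwa,wzshb,oba] -> 7 lines: oqmxl kfrmc lwa wzshb oba mhufi plkj
Final line 7: plkj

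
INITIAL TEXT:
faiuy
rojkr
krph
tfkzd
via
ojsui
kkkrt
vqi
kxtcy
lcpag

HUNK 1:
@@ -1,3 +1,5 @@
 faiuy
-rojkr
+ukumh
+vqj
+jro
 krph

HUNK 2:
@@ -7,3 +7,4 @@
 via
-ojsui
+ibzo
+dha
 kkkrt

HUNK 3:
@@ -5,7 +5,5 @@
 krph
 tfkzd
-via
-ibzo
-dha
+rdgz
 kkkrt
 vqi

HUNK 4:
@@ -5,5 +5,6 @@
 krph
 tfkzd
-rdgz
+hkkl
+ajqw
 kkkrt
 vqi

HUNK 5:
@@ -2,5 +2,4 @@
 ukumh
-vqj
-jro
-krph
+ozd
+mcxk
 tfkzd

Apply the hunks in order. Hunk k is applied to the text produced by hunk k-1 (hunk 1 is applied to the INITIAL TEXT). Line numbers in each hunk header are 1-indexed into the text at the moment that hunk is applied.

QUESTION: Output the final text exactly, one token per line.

Hunk 1: at line 1 remove [rojkr] add [ukumh,vqj,jro] -> 12 lines: faiuy ukumh vqj jro krph tfkzd via ojsui kkkrt vqi kxtcy lcpag
Hunk 2: at line 7 remove [ojsui] add [ibzo,dha] -> 13 lines: faiuy ukumh vqj jro krph tfkzd via ibzo dha kkkrt vqi kxtcy lcpag
Hunk 3: at line 5 remove [via,ibzo,dha] add [rdgz] -> 11 lines: faiuy ukumh vqj jro krph tfkzd rdgz kkkrt vqi kxtcy lcpag
Hunk 4: at line 5 remove [rdgz] add [hkkl,ajqw] -> 12 lines: faiuy ukumh vqj jro krph tfkzd hkkl ajqw kkkrt vqi kxtcy lcpag
Hunk 5: at line 2 remove [vqj,jro,krph] add [ozd,mcxk] -> 11 lines: faiuy ukumh ozd mcxk tfkzd hkkl ajqw kkkrt vqi kxtcy lcpag

Answer: faiuy
ukumh
ozd
mcxk
tfkzd
hkkl
ajqw
kkkrt
vqi
kxtcy
lcpag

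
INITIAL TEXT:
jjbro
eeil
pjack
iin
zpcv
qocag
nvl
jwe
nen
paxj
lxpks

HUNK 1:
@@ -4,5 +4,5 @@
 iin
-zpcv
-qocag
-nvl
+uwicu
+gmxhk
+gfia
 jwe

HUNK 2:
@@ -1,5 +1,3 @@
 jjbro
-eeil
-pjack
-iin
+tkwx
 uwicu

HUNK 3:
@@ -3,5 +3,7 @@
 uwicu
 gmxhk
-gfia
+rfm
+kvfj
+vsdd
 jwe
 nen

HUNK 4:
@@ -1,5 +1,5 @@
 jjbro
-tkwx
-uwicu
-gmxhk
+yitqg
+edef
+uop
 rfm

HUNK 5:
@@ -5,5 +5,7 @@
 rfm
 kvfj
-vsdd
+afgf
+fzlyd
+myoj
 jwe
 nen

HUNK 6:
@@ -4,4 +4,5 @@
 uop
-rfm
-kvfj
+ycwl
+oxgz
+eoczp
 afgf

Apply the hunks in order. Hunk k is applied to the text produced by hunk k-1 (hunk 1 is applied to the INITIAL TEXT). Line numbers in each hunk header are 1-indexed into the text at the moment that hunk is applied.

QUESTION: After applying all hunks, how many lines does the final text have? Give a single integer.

Hunk 1: at line 4 remove [zpcv,qocag,nvl] add [uwicu,gmxhk,gfia] -> 11 lines: jjbro eeil pjack iin uwicu gmxhk gfia jwe nen paxj lxpks
Hunk 2: at line 1 remove [eeil,pjack,iin] add [tkwx] -> 9 lines: jjbro tkwx uwicu gmxhk gfia jwe nen paxj lxpks
Hunk 3: at line 3 remove [gfia] add [rfm,kvfj,vsdd] -> 11 lines: jjbro tkwx uwicu gmxhk rfm kvfj vsdd jwe nen paxj lxpks
Hunk 4: at line 1 remove [tkwx,uwicu,gmxhk] add [yitqg,edef,uop] -> 11 lines: jjbro yitqg edef uop rfm kvfj vsdd jwe nen paxj lxpks
Hunk 5: at line 5 remove [vsdd] add [afgf,fzlyd,myoj] -> 13 lines: jjbro yitqg edef uop rfm kvfj afgf fzlyd myoj jwe nen paxj lxpks
Hunk 6: at line 4 remove [rfm,kvfj] add [ycwl,oxgz,eoczp] -> 14 lines: jjbro yitqg edef uop ycwl oxgz eoczp afgf fzlyd myoj jwe nen paxj lxpks
Final line count: 14

Answer: 14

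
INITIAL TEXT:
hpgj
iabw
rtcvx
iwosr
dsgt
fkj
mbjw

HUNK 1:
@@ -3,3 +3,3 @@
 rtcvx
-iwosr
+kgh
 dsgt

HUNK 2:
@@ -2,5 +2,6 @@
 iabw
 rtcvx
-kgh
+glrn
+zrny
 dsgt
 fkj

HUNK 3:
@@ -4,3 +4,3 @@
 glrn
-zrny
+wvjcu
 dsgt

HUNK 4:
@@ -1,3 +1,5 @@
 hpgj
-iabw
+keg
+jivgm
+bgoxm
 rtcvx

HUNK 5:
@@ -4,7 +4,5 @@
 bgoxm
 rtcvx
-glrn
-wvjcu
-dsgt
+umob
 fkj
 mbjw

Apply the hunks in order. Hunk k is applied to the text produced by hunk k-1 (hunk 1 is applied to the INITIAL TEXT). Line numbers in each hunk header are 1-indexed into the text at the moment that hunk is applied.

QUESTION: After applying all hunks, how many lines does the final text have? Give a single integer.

Answer: 8

Derivation:
Hunk 1: at line 3 remove [iwosr] add [kgh] -> 7 lines: hpgj iabw rtcvx kgh dsgt fkj mbjw
Hunk 2: at line 2 remove [kgh] add [glrn,zrny] -> 8 lines: hpgj iabw rtcvx glrn zrny dsgt fkj mbjw
Hunk 3: at line 4 remove [zrny] add [wvjcu] -> 8 lines: hpgj iabw rtcvx glrn wvjcu dsgt fkj mbjw
Hunk 4: at line 1 remove [iabw] add [keg,jivgm,bgoxm] -> 10 lines: hpgj keg jivgm bgoxm rtcvx glrn wvjcu dsgt fkj mbjw
Hunk 5: at line 4 remove [glrn,wvjcu,dsgt] add [umob] -> 8 lines: hpgj keg jivgm bgoxm rtcvx umob fkj mbjw
Final line count: 8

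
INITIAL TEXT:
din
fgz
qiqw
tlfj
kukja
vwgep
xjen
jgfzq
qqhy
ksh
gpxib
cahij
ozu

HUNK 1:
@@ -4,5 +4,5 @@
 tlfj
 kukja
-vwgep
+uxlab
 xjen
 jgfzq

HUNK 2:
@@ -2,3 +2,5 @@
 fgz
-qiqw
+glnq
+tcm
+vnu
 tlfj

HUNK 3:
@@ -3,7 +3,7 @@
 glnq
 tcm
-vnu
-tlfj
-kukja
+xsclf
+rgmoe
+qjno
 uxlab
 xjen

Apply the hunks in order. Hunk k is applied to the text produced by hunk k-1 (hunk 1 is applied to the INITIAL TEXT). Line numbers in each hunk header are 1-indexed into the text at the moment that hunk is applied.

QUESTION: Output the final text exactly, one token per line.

Hunk 1: at line 4 remove [vwgep] add [uxlab] -> 13 lines: din fgz qiqw tlfj kukja uxlab xjen jgfzq qqhy ksh gpxib cahij ozu
Hunk 2: at line 2 remove [qiqw] add [glnq,tcm,vnu] -> 15 lines: din fgz glnq tcm vnu tlfj kukja uxlab xjen jgfzq qqhy ksh gpxib cahij ozu
Hunk 3: at line 3 remove [vnu,tlfj,kukja] add [xsclf,rgmoe,qjno] -> 15 lines: din fgz glnq tcm xsclf rgmoe qjno uxlab xjen jgfzq qqhy ksh gpxib cahij ozu

Answer: din
fgz
glnq
tcm
xsclf
rgmoe
qjno
uxlab
xjen
jgfzq
qqhy
ksh
gpxib
cahij
ozu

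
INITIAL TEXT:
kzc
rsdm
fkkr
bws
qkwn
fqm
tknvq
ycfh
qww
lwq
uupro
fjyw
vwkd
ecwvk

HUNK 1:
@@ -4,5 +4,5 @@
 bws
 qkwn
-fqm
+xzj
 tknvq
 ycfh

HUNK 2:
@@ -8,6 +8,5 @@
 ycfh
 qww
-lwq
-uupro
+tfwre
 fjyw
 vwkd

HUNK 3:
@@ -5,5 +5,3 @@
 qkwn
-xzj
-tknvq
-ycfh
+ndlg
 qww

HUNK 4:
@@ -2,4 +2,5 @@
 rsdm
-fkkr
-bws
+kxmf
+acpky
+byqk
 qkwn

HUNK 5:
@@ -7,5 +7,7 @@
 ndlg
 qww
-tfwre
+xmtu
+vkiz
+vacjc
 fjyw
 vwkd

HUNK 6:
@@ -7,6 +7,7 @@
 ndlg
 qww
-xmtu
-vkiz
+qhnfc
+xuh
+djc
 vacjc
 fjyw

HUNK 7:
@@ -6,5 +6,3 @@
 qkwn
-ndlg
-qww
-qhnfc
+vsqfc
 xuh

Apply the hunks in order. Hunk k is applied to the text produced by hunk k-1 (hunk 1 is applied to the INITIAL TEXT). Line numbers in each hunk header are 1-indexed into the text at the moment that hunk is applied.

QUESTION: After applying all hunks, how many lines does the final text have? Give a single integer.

Hunk 1: at line 4 remove [fqm] add [xzj] -> 14 lines: kzc rsdm fkkr bws qkwn xzj tknvq ycfh qww lwq uupro fjyw vwkd ecwvk
Hunk 2: at line 8 remove [lwq,uupro] add [tfwre] -> 13 lines: kzc rsdm fkkr bws qkwn xzj tknvq ycfh qww tfwre fjyw vwkd ecwvk
Hunk 3: at line 5 remove [xzj,tknvq,ycfh] add [ndlg] -> 11 lines: kzc rsdm fkkr bws qkwn ndlg qww tfwre fjyw vwkd ecwvk
Hunk 4: at line 2 remove [fkkr,bws] add [kxmf,acpky,byqk] -> 12 lines: kzc rsdm kxmf acpky byqk qkwn ndlg qww tfwre fjyw vwkd ecwvk
Hunk 5: at line 7 remove [tfwre] add [xmtu,vkiz,vacjc] -> 14 lines: kzc rsdm kxmf acpky byqk qkwn ndlg qww xmtu vkiz vacjc fjyw vwkd ecwvk
Hunk 6: at line 7 remove [xmtu,vkiz] add [qhnfc,xuh,djc] -> 15 lines: kzc rsdm kxmf acpky byqk qkwn ndlg qww qhnfc xuh djc vacjc fjyw vwkd ecwvk
Hunk 7: at line 6 remove [ndlg,qww,qhnfc] add [vsqfc] -> 13 lines: kzc rsdm kxmf acpky byqk qkwn vsqfc xuh djc vacjc fjyw vwkd ecwvk
Final line count: 13

Answer: 13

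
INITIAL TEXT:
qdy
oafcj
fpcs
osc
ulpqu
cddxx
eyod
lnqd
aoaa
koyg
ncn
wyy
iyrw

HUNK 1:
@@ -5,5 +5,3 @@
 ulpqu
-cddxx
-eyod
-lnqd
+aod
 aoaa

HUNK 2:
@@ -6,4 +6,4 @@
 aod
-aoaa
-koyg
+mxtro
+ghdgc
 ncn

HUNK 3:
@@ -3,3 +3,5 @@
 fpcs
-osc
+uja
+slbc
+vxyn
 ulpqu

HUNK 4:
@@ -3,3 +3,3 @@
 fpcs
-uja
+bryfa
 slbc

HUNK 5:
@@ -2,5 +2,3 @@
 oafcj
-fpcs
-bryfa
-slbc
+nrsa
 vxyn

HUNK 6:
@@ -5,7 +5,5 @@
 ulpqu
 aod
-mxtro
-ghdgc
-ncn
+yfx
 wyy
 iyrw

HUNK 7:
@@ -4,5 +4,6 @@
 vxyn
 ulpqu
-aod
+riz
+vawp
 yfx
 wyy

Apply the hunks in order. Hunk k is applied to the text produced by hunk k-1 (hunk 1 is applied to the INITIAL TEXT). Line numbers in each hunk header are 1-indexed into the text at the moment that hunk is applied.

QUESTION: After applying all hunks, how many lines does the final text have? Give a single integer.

Answer: 10

Derivation:
Hunk 1: at line 5 remove [cddxx,eyod,lnqd] add [aod] -> 11 lines: qdy oafcj fpcs osc ulpqu aod aoaa koyg ncn wyy iyrw
Hunk 2: at line 6 remove [aoaa,koyg] add [mxtro,ghdgc] -> 11 lines: qdy oafcj fpcs osc ulpqu aod mxtro ghdgc ncn wyy iyrw
Hunk 3: at line 3 remove [osc] add [uja,slbc,vxyn] -> 13 lines: qdy oafcj fpcs uja slbc vxyn ulpqu aod mxtro ghdgc ncn wyy iyrw
Hunk 4: at line 3 remove [uja] add [bryfa] -> 13 lines: qdy oafcj fpcs bryfa slbc vxyn ulpqu aod mxtro ghdgc ncn wyy iyrw
Hunk 5: at line 2 remove [fpcs,bryfa,slbc] add [nrsa] -> 11 lines: qdy oafcj nrsa vxyn ulpqu aod mxtro ghdgc ncn wyy iyrw
Hunk 6: at line 5 remove [mxtro,ghdgc,ncn] add [yfx] -> 9 lines: qdy oafcj nrsa vxyn ulpqu aod yfx wyy iyrw
Hunk 7: at line 4 remove [aod] add [riz,vawp] -> 10 lines: qdy oafcj nrsa vxyn ulpqu riz vawp yfx wyy iyrw
Final line count: 10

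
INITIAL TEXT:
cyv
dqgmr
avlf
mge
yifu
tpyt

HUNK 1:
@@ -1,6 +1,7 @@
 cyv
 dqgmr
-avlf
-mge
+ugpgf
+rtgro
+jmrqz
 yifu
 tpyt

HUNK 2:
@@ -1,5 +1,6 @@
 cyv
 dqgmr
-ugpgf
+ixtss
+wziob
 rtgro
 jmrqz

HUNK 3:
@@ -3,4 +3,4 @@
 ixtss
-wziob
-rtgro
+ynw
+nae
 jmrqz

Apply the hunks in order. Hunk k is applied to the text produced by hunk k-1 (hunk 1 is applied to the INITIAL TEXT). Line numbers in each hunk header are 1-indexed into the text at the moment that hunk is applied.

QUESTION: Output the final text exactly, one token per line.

Hunk 1: at line 1 remove [avlf,mge] add [ugpgf,rtgro,jmrqz] -> 7 lines: cyv dqgmr ugpgf rtgro jmrqz yifu tpyt
Hunk 2: at line 1 remove [ugpgf] add [ixtss,wziob] -> 8 lines: cyv dqgmr ixtss wziob rtgro jmrqz yifu tpyt
Hunk 3: at line 3 remove [wziob,rtgro] add [ynw,nae] -> 8 lines: cyv dqgmr ixtss ynw nae jmrqz yifu tpyt

Answer: cyv
dqgmr
ixtss
ynw
nae
jmrqz
yifu
tpyt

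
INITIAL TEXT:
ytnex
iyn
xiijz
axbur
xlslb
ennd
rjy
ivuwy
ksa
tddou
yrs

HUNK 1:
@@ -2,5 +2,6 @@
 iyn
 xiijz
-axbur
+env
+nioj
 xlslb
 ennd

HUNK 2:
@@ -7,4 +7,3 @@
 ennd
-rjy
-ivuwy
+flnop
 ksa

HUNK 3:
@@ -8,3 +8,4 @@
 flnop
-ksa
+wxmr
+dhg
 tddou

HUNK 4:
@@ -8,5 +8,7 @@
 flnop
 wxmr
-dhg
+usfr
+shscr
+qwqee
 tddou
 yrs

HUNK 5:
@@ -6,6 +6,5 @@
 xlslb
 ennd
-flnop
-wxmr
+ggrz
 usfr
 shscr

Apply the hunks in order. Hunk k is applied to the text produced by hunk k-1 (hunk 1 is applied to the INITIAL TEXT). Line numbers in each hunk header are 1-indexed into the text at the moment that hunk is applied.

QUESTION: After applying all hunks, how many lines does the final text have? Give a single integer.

Hunk 1: at line 2 remove [axbur] add [env,nioj] -> 12 lines: ytnex iyn xiijz env nioj xlslb ennd rjy ivuwy ksa tddou yrs
Hunk 2: at line 7 remove [rjy,ivuwy] add [flnop] -> 11 lines: ytnex iyn xiijz env nioj xlslb ennd flnop ksa tddou yrs
Hunk 3: at line 8 remove [ksa] add [wxmr,dhg] -> 12 lines: ytnex iyn xiijz env nioj xlslb ennd flnop wxmr dhg tddou yrs
Hunk 4: at line 8 remove [dhg] add [usfr,shscr,qwqee] -> 14 lines: ytnex iyn xiijz env nioj xlslb ennd flnop wxmr usfr shscr qwqee tddou yrs
Hunk 5: at line 6 remove [flnop,wxmr] add [ggrz] -> 13 lines: ytnex iyn xiijz env nioj xlslb ennd ggrz usfr shscr qwqee tddou yrs
Final line count: 13

Answer: 13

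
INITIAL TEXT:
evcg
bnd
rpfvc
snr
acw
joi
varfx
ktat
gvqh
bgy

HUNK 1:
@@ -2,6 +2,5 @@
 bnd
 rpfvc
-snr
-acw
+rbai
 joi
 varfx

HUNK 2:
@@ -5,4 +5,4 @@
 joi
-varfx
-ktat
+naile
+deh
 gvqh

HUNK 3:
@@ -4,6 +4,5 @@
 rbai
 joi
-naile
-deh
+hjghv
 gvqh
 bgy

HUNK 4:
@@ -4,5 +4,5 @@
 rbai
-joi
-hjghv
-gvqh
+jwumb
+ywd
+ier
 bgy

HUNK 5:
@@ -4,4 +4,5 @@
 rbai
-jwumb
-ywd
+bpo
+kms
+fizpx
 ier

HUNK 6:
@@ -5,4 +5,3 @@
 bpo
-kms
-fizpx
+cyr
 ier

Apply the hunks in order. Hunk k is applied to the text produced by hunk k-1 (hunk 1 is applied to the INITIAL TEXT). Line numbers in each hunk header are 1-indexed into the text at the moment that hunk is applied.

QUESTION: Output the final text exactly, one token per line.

Hunk 1: at line 2 remove [snr,acw] add [rbai] -> 9 lines: evcg bnd rpfvc rbai joi varfx ktat gvqh bgy
Hunk 2: at line 5 remove [varfx,ktat] add [naile,deh] -> 9 lines: evcg bnd rpfvc rbai joi naile deh gvqh bgy
Hunk 3: at line 4 remove [naile,deh] add [hjghv] -> 8 lines: evcg bnd rpfvc rbai joi hjghv gvqh bgy
Hunk 4: at line 4 remove [joi,hjghv,gvqh] add [jwumb,ywd,ier] -> 8 lines: evcg bnd rpfvc rbai jwumb ywd ier bgy
Hunk 5: at line 4 remove [jwumb,ywd] add [bpo,kms,fizpx] -> 9 lines: evcg bnd rpfvc rbai bpo kms fizpx ier bgy
Hunk 6: at line 5 remove [kms,fizpx] add [cyr] -> 8 lines: evcg bnd rpfvc rbai bpo cyr ier bgy

Answer: evcg
bnd
rpfvc
rbai
bpo
cyr
ier
bgy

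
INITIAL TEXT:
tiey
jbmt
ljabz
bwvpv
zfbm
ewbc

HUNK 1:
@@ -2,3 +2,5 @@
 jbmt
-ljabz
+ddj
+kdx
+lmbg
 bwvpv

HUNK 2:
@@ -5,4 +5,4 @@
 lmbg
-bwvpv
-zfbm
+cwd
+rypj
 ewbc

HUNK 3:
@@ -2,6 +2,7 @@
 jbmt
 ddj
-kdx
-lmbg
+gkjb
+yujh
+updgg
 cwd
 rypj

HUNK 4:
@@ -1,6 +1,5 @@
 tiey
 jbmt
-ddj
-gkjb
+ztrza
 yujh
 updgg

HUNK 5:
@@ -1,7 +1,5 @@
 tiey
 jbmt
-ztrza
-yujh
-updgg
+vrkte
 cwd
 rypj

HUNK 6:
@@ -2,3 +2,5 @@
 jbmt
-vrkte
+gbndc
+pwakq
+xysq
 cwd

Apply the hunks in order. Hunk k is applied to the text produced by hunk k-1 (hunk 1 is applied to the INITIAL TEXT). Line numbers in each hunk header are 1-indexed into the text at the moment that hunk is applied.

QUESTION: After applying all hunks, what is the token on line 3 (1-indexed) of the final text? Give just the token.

Answer: gbndc

Derivation:
Hunk 1: at line 2 remove [ljabz] add [ddj,kdx,lmbg] -> 8 lines: tiey jbmt ddj kdx lmbg bwvpv zfbm ewbc
Hunk 2: at line 5 remove [bwvpv,zfbm] add [cwd,rypj] -> 8 lines: tiey jbmt ddj kdx lmbg cwd rypj ewbc
Hunk 3: at line 2 remove [kdx,lmbg] add [gkjb,yujh,updgg] -> 9 lines: tiey jbmt ddj gkjb yujh updgg cwd rypj ewbc
Hunk 4: at line 1 remove [ddj,gkjb] add [ztrza] -> 8 lines: tiey jbmt ztrza yujh updgg cwd rypj ewbc
Hunk 5: at line 1 remove [ztrza,yujh,updgg] add [vrkte] -> 6 lines: tiey jbmt vrkte cwd rypj ewbc
Hunk 6: at line 2 remove [vrkte] add [gbndc,pwakq,xysq] -> 8 lines: tiey jbmt gbndc pwakq xysq cwd rypj ewbc
Final line 3: gbndc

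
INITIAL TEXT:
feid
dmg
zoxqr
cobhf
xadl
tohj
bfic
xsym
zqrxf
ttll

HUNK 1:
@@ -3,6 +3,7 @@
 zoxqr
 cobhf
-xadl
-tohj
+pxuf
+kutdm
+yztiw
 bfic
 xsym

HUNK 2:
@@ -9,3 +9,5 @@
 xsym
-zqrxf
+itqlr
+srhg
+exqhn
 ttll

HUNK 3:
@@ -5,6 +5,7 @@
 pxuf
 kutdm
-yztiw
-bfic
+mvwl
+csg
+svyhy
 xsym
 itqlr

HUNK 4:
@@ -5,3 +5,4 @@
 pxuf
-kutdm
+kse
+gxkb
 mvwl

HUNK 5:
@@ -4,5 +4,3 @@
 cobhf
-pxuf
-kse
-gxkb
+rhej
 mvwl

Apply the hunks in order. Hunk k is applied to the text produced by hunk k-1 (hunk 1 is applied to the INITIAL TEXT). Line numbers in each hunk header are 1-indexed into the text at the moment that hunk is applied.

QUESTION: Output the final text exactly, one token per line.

Hunk 1: at line 3 remove [xadl,tohj] add [pxuf,kutdm,yztiw] -> 11 lines: feid dmg zoxqr cobhf pxuf kutdm yztiw bfic xsym zqrxf ttll
Hunk 2: at line 9 remove [zqrxf] add [itqlr,srhg,exqhn] -> 13 lines: feid dmg zoxqr cobhf pxuf kutdm yztiw bfic xsym itqlr srhg exqhn ttll
Hunk 3: at line 5 remove [yztiw,bfic] add [mvwl,csg,svyhy] -> 14 lines: feid dmg zoxqr cobhf pxuf kutdm mvwl csg svyhy xsym itqlr srhg exqhn ttll
Hunk 4: at line 5 remove [kutdm] add [kse,gxkb] -> 15 lines: feid dmg zoxqr cobhf pxuf kse gxkb mvwl csg svyhy xsym itqlr srhg exqhn ttll
Hunk 5: at line 4 remove [pxuf,kse,gxkb] add [rhej] -> 13 lines: feid dmg zoxqr cobhf rhej mvwl csg svyhy xsym itqlr srhg exqhn ttll

Answer: feid
dmg
zoxqr
cobhf
rhej
mvwl
csg
svyhy
xsym
itqlr
srhg
exqhn
ttll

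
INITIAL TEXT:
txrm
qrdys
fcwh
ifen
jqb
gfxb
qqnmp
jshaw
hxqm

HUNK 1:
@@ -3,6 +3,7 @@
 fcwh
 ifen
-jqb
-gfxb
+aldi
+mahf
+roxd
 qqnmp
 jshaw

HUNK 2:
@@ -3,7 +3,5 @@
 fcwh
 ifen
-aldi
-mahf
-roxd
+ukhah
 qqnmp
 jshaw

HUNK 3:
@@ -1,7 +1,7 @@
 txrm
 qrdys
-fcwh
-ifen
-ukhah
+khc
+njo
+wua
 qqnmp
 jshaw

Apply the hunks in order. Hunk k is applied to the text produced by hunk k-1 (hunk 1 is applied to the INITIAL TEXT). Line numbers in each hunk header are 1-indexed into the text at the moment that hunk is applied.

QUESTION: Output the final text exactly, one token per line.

Hunk 1: at line 3 remove [jqb,gfxb] add [aldi,mahf,roxd] -> 10 lines: txrm qrdys fcwh ifen aldi mahf roxd qqnmp jshaw hxqm
Hunk 2: at line 3 remove [aldi,mahf,roxd] add [ukhah] -> 8 lines: txrm qrdys fcwh ifen ukhah qqnmp jshaw hxqm
Hunk 3: at line 1 remove [fcwh,ifen,ukhah] add [khc,njo,wua] -> 8 lines: txrm qrdys khc njo wua qqnmp jshaw hxqm

Answer: txrm
qrdys
khc
njo
wua
qqnmp
jshaw
hxqm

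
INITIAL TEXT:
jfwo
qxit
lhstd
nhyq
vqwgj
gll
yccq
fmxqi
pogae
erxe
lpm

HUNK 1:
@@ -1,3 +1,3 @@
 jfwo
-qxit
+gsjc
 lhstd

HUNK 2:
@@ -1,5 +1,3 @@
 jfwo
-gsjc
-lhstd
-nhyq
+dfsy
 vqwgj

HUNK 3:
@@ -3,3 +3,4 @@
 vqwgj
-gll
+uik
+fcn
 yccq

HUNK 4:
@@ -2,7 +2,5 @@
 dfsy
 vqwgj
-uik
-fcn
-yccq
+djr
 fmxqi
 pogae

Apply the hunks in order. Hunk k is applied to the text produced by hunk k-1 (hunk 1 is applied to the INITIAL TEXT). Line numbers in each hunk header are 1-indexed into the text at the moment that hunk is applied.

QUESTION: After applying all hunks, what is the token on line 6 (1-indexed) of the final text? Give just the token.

Hunk 1: at line 1 remove [qxit] add [gsjc] -> 11 lines: jfwo gsjc lhstd nhyq vqwgj gll yccq fmxqi pogae erxe lpm
Hunk 2: at line 1 remove [gsjc,lhstd,nhyq] add [dfsy] -> 9 lines: jfwo dfsy vqwgj gll yccq fmxqi pogae erxe lpm
Hunk 3: at line 3 remove [gll] add [uik,fcn] -> 10 lines: jfwo dfsy vqwgj uik fcn yccq fmxqi pogae erxe lpm
Hunk 4: at line 2 remove [uik,fcn,yccq] add [djr] -> 8 lines: jfwo dfsy vqwgj djr fmxqi pogae erxe lpm
Final line 6: pogae

Answer: pogae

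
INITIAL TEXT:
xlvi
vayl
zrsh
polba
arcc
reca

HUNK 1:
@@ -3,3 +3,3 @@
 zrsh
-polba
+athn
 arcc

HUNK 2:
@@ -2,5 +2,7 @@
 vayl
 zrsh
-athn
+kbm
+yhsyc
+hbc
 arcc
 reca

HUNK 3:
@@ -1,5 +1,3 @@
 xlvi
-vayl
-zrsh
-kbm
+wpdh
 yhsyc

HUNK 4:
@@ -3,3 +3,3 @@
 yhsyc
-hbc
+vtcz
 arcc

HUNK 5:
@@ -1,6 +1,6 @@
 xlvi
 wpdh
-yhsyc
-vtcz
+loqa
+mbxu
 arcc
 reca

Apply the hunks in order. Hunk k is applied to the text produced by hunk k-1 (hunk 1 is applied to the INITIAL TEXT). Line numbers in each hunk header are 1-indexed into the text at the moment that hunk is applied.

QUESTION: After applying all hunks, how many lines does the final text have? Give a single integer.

Answer: 6

Derivation:
Hunk 1: at line 3 remove [polba] add [athn] -> 6 lines: xlvi vayl zrsh athn arcc reca
Hunk 2: at line 2 remove [athn] add [kbm,yhsyc,hbc] -> 8 lines: xlvi vayl zrsh kbm yhsyc hbc arcc reca
Hunk 3: at line 1 remove [vayl,zrsh,kbm] add [wpdh] -> 6 lines: xlvi wpdh yhsyc hbc arcc reca
Hunk 4: at line 3 remove [hbc] add [vtcz] -> 6 lines: xlvi wpdh yhsyc vtcz arcc reca
Hunk 5: at line 1 remove [yhsyc,vtcz] add [loqa,mbxu] -> 6 lines: xlvi wpdh loqa mbxu arcc reca
Final line count: 6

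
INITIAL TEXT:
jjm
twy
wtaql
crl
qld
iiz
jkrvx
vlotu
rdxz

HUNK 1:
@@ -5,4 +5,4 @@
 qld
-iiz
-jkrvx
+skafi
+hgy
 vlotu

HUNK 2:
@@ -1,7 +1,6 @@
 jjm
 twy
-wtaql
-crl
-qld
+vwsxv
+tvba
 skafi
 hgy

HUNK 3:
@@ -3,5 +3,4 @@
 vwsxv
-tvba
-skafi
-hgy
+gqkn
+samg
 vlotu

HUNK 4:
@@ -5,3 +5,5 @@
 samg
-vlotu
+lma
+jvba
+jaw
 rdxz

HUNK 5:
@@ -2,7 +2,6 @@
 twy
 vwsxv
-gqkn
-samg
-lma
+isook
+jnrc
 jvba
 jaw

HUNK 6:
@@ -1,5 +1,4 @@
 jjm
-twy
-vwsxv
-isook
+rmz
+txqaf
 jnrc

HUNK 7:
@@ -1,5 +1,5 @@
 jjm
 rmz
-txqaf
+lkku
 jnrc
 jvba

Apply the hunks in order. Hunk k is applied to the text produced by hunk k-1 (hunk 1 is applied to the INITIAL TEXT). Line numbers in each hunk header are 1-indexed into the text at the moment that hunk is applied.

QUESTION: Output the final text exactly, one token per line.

Hunk 1: at line 5 remove [iiz,jkrvx] add [skafi,hgy] -> 9 lines: jjm twy wtaql crl qld skafi hgy vlotu rdxz
Hunk 2: at line 1 remove [wtaql,crl,qld] add [vwsxv,tvba] -> 8 lines: jjm twy vwsxv tvba skafi hgy vlotu rdxz
Hunk 3: at line 3 remove [tvba,skafi,hgy] add [gqkn,samg] -> 7 lines: jjm twy vwsxv gqkn samg vlotu rdxz
Hunk 4: at line 5 remove [vlotu] add [lma,jvba,jaw] -> 9 lines: jjm twy vwsxv gqkn samg lma jvba jaw rdxz
Hunk 5: at line 2 remove [gqkn,samg,lma] add [isook,jnrc] -> 8 lines: jjm twy vwsxv isook jnrc jvba jaw rdxz
Hunk 6: at line 1 remove [twy,vwsxv,isook] add [rmz,txqaf] -> 7 lines: jjm rmz txqaf jnrc jvba jaw rdxz
Hunk 7: at line 1 remove [txqaf] add [lkku] -> 7 lines: jjm rmz lkku jnrc jvba jaw rdxz

Answer: jjm
rmz
lkku
jnrc
jvba
jaw
rdxz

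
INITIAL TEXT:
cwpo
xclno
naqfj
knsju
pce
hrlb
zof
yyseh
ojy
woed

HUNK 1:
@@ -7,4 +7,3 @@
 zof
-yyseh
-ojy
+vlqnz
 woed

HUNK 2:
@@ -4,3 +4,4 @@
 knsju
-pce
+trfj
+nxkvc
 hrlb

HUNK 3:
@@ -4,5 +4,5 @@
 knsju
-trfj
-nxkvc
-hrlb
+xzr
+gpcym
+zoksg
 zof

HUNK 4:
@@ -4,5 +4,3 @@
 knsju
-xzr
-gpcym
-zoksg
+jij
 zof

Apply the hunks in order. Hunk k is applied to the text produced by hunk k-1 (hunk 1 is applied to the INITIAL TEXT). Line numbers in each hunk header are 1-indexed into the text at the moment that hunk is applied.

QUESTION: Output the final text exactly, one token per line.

Answer: cwpo
xclno
naqfj
knsju
jij
zof
vlqnz
woed

Derivation:
Hunk 1: at line 7 remove [yyseh,ojy] add [vlqnz] -> 9 lines: cwpo xclno naqfj knsju pce hrlb zof vlqnz woed
Hunk 2: at line 4 remove [pce] add [trfj,nxkvc] -> 10 lines: cwpo xclno naqfj knsju trfj nxkvc hrlb zof vlqnz woed
Hunk 3: at line 4 remove [trfj,nxkvc,hrlb] add [xzr,gpcym,zoksg] -> 10 lines: cwpo xclno naqfj knsju xzr gpcym zoksg zof vlqnz woed
Hunk 4: at line 4 remove [xzr,gpcym,zoksg] add [jij] -> 8 lines: cwpo xclno naqfj knsju jij zof vlqnz woed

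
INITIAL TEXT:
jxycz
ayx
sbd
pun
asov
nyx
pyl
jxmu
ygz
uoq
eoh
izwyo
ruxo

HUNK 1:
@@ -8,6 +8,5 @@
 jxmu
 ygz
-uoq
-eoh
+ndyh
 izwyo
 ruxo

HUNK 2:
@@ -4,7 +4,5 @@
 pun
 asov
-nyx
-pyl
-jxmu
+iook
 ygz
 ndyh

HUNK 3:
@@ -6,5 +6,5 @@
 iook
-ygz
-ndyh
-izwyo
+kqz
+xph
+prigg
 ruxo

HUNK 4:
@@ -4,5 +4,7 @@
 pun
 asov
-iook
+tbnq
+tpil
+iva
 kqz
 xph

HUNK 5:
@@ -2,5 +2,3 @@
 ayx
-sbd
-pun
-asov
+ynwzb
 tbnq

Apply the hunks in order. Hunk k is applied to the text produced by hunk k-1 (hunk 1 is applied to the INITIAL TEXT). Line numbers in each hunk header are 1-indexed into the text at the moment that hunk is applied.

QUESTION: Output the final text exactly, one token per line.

Hunk 1: at line 8 remove [uoq,eoh] add [ndyh] -> 12 lines: jxycz ayx sbd pun asov nyx pyl jxmu ygz ndyh izwyo ruxo
Hunk 2: at line 4 remove [nyx,pyl,jxmu] add [iook] -> 10 lines: jxycz ayx sbd pun asov iook ygz ndyh izwyo ruxo
Hunk 3: at line 6 remove [ygz,ndyh,izwyo] add [kqz,xph,prigg] -> 10 lines: jxycz ayx sbd pun asov iook kqz xph prigg ruxo
Hunk 4: at line 4 remove [iook] add [tbnq,tpil,iva] -> 12 lines: jxycz ayx sbd pun asov tbnq tpil iva kqz xph prigg ruxo
Hunk 5: at line 2 remove [sbd,pun,asov] add [ynwzb] -> 10 lines: jxycz ayx ynwzb tbnq tpil iva kqz xph prigg ruxo

Answer: jxycz
ayx
ynwzb
tbnq
tpil
iva
kqz
xph
prigg
ruxo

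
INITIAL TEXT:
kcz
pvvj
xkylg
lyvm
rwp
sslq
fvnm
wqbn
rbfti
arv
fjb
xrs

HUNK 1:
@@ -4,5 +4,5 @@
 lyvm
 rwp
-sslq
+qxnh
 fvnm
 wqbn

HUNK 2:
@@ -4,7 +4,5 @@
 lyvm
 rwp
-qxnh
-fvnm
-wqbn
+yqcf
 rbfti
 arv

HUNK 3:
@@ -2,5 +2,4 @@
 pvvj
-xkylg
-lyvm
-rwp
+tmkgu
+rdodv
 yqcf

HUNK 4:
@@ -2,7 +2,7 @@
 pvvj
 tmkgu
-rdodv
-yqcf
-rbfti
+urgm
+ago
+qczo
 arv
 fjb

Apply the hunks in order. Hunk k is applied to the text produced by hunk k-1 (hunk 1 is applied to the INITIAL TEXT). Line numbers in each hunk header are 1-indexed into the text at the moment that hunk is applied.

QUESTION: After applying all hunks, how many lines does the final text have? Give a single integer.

Answer: 9

Derivation:
Hunk 1: at line 4 remove [sslq] add [qxnh] -> 12 lines: kcz pvvj xkylg lyvm rwp qxnh fvnm wqbn rbfti arv fjb xrs
Hunk 2: at line 4 remove [qxnh,fvnm,wqbn] add [yqcf] -> 10 lines: kcz pvvj xkylg lyvm rwp yqcf rbfti arv fjb xrs
Hunk 3: at line 2 remove [xkylg,lyvm,rwp] add [tmkgu,rdodv] -> 9 lines: kcz pvvj tmkgu rdodv yqcf rbfti arv fjb xrs
Hunk 4: at line 2 remove [rdodv,yqcf,rbfti] add [urgm,ago,qczo] -> 9 lines: kcz pvvj tmkgu urgm ago qczo arv fjb xrs
Final line count: 9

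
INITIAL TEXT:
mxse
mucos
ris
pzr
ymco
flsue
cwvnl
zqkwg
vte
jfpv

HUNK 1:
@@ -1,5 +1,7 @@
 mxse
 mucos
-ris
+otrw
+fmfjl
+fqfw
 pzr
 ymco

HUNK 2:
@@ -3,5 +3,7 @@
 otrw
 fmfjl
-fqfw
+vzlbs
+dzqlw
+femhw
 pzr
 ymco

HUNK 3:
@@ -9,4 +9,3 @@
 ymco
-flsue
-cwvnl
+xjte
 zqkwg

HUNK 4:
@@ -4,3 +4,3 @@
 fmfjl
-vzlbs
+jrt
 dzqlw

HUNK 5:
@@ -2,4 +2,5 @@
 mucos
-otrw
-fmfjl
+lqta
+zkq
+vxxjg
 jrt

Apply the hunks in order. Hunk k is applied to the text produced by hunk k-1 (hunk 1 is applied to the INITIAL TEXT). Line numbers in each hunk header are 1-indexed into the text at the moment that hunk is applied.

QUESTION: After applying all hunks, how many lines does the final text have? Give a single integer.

Hunk 1: at line 1 remove [ris] add [otrw,fmfjl,fqfw] -> 12 lines: mxse mucos otrw fmfjl fqfw pzr ymco flsue cwvnl zqkwg vte jfpv
Hunk 2: at line 3 remove [fqfw] add [vzlbs,dzqlw,femhw] -> 14 lines: mxse mucos otrw fmfjl vzlbs dzqlw femhw pzr ymco flsue cwvnl zqkwg vte jfpv
Hunk 3: at line 9 remove [flsue,cwvnl] add [xjte] -> 13 lines: mxse mucos otrw fmfjl vzlbs dzqlw femhw pzr ymco xjte zqkwg vte jfpv
Hunk 4: at line 4 remove [vzlbs] add [jrt] -> 13 lines: mxse mucos otrw fmfjl jrt dzqlw femhw pzr ymco xjte zqkwg vte jfpv
Hunk 5: at line 2 remove [otrw,fmfjl] add [lqta,zkq,vxxjg] -> 14 lines: mxse mucos lqta zkq vxxjg jrt dzqlw femhw pzr ymco xjte zqkwg vte jfpv
Final line count: 14

Answer: 14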